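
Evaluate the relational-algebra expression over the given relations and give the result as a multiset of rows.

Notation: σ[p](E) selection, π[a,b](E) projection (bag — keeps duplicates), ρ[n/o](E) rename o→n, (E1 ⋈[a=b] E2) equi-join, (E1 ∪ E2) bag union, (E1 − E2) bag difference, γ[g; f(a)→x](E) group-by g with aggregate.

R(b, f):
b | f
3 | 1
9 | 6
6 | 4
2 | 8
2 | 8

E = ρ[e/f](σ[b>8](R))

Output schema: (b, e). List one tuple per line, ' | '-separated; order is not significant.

Subexpression sizes:
  R → 5
  σ[b>8](R) → 1
  ρ[e/f](σ[b>8](R)) → 1

== RESULT ==
b | e
9 | 6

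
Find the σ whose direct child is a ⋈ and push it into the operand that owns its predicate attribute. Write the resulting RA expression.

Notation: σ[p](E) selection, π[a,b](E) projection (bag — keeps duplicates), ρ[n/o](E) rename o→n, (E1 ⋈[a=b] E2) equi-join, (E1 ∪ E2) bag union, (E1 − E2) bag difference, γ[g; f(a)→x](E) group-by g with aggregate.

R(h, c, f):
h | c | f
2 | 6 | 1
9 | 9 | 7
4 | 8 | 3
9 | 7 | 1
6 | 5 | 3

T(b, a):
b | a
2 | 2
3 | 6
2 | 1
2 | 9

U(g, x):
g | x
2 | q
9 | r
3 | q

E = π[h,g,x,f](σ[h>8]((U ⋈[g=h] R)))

σ filters on h, owned by the right side.
E' = π[h,g,x,f]((U ⋈[g=h] σ[h>8](R)))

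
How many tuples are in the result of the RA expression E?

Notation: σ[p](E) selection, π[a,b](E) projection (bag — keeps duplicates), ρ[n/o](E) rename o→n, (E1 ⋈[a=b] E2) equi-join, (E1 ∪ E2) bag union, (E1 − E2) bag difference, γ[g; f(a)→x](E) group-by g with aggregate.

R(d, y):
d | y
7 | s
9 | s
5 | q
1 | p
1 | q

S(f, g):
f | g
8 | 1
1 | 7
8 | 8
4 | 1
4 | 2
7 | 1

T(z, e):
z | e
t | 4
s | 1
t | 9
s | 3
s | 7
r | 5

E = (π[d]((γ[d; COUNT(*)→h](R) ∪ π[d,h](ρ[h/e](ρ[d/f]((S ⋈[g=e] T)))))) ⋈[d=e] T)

Row counts bottom-up:
  R → 5
  γ[d; COUNT(*)→h](R) → 4
  S → 6
  T → 6
  (S ⋈[g=e] T) → 4
  ρ[d/f]((S ⋈[g=e] T)) → 4
  ρ[h/e](ρ[d/f]((S ⋈[g=e] T))) → 4
  π[d,h](ρ[h/e](ρ[d/f]((S ⋈[g=e] T)))) → 4
  (γ[d; COUNT(*)→h](R) ∪ π[d,h](ρ[h/e](ρ[d/f]((S ⋈[g=e] T))))) → 8
  π[d]((γ[d; COUNT(*)→h](R) ∪ π[d,h](ρ[h/e](ρ[d/f]((S ⋈[g=e] T)))))) → 8
  T → 6
  (π[d]((γ[d; COUNT(*)→h](R) ∪ π[d,h](ρ[h/e](ρ[d/f]((S ⋈[g=e] T)))))) ⋈[d=e] T) → 7

|E| = 7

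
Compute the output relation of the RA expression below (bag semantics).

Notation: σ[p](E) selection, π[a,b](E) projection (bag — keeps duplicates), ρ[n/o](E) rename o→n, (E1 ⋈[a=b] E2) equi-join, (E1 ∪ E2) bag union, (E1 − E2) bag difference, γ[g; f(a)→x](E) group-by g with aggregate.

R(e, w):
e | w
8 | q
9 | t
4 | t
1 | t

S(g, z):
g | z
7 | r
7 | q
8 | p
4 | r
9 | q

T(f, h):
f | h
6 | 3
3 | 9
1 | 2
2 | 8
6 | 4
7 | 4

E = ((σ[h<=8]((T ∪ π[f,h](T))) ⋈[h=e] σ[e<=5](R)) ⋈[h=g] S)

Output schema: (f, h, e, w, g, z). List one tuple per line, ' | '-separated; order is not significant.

Row counts bottom-up:
  T → 6
  T → 6
  π[f,h](T) → 6
  (T ∪ π[f,h](T)) → 12
  σ[h<=8]((T ∪ π[f,h](T))) → 10
  R → 4
  σ[e<=5](R) → 2
  (σ[h<=8]((T ∪ π[f,h](T))) ⋈[h=e] σ[e<=5](R)) → 4
  S → 5
  ((σ[h<=8]((T ∪ π[f,h](T))) ⋈[h=e] σ[e<=5](R)) ⋈[h=g] S) → 4

== RESULT ==
f | h | e | w | g | z
6 | 4 | 4 | t | 4 | r
6 | 4 | 4 | t | 4 | r
7 | 4 | 4 | t | 4 | r
7 | 4 | 4 | t | 4 | r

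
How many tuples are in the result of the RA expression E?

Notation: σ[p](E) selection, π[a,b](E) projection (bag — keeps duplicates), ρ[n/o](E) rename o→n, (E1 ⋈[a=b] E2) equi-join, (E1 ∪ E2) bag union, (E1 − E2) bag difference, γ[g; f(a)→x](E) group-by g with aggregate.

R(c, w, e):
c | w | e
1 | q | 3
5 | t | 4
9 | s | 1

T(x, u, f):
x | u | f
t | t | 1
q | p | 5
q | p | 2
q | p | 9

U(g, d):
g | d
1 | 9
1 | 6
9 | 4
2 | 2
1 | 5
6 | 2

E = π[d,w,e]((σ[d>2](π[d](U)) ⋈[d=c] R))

Per-node cardinality:
  U → 6
  π[d](U) → 6
  σ[d>2](π[d](U)) → 4
  R → 3
  (σ[d>2](π[d](U)) ⋈[d=c] R) → 2
  π[d,w,e]((σ[d>2](π[d](U)) ⋈[d=c] R)) → 2

|E| = 2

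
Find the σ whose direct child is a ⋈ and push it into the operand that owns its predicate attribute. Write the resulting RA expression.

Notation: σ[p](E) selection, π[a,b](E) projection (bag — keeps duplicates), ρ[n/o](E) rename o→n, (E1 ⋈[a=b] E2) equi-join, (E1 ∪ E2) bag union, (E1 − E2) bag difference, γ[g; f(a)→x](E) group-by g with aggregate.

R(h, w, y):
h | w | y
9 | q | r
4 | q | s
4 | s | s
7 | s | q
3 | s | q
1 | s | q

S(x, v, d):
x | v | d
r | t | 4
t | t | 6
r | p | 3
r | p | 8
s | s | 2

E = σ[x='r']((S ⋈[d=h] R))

σ filters on x, owned by the left side.
E' = (σ[x='r'](S) ⋈[d=h] R)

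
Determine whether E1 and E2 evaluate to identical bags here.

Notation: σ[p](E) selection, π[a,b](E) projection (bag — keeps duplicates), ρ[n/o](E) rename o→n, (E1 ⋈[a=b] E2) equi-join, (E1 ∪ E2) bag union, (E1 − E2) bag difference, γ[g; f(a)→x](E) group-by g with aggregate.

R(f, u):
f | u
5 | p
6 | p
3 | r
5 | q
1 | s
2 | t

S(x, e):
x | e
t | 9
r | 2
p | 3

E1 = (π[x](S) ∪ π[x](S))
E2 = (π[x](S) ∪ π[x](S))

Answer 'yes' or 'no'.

E1 subexpression sizes:
  S → 3
  π[x](S) → 3
  S → 3
  π[x](S) → 3
  (π[x](S) ∪ π[x](S)) → 6
E2 subexpression sizes:
  S → 3
  π[x](S) → 3
  S → 3
  π[x](S) → 3
  (π[x](S) ∪ π[x](S)) → 6

E1 and E2 produce the same multiset:
x
p
p
r
r
t
t

yes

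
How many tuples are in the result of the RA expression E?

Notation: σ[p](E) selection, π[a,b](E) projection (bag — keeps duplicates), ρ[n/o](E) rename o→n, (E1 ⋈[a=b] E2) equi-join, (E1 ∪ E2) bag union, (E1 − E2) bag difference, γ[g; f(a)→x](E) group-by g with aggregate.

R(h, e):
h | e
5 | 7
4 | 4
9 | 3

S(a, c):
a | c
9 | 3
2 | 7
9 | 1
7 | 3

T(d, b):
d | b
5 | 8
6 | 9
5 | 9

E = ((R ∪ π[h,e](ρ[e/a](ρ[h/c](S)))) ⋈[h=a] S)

Stepwise |·|:
  R → 3
  S → 4
  ρ[h/c](S) → 4
  ρ[e/a](ρ[h/c](S)) → 4
  π[h,e](ρ[e/a](ρ[h/c](S))) → 4
  (R ∪ π[h,e](ρ[e/a](ρ[h/c](S)))) → 7
  S → 4
  ((R ∪ π[h,e](ρ[e/a](ρ[h/c](S)))) ⋈[h=a] S) → 3

|E| = 3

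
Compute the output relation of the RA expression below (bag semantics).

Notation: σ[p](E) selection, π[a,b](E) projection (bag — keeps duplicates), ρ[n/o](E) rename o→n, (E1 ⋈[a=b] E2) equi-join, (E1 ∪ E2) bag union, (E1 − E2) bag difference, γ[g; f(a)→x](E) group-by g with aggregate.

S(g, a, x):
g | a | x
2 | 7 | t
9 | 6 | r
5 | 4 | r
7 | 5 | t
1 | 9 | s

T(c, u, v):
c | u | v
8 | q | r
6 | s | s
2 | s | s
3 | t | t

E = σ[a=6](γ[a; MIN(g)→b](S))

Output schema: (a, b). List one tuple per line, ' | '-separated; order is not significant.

Subexpression sizes:
  S → 5
  γ[a; MIN(g)→b](S) → 5
  σ[a=6](γ[a; MIN(g)→b](S)) → 1

== RESULT ==
a | b
6 | 9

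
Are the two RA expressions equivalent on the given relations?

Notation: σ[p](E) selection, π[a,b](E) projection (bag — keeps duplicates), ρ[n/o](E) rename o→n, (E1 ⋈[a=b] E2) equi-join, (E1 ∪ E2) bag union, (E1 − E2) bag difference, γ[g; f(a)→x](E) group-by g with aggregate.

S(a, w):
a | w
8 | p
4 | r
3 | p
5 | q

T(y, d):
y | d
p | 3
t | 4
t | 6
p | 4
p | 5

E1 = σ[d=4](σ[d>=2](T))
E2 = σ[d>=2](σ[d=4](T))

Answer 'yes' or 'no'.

E1 stepwise |·|:
  T → 5
  σ[d>=2](T) → 5
  σ[d=4](σ[d>=2](T)) → 2
E2 stepwise |·|:
  T → 5
  σ[d=4](T) → 2
  σ[d>=2](σ[d=4](T)) → 2

E1 and E2 produce the same multiset:
y | d
p | 4
t | 4

yes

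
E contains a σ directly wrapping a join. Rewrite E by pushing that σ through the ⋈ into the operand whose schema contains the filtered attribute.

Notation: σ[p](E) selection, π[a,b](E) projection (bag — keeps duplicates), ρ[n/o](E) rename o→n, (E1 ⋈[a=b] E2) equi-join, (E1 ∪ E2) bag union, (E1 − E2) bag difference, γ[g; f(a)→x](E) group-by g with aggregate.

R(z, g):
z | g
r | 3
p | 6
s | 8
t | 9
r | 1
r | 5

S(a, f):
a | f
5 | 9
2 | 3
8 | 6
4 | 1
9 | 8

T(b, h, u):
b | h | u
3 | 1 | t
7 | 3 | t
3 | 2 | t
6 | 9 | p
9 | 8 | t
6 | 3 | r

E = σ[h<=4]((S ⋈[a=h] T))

σ filters on h, owned by the right side.
E' = (S ⋈[a=h] σ[h<=4](T))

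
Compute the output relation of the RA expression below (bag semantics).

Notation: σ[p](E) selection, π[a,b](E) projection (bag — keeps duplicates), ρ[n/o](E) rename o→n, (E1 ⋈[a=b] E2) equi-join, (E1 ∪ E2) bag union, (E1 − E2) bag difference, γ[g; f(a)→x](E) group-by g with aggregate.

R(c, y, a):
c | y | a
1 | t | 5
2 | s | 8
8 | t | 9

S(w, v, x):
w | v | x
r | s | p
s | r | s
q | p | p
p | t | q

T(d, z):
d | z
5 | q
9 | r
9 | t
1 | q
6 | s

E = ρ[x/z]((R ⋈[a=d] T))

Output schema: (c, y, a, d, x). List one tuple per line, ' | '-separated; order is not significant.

Stepwise |·|:
  R → 3
  T → 5
  (R ⋈[a=d] T) → 3
  ρ[x/z]((R ⋈[a=d] T)) → 3

== RESULT ==
c | y | a | d | x
1 | t | 5 | 5 | q
8 | t | 9 | 9 | r
8 | t | 9 | 9 | t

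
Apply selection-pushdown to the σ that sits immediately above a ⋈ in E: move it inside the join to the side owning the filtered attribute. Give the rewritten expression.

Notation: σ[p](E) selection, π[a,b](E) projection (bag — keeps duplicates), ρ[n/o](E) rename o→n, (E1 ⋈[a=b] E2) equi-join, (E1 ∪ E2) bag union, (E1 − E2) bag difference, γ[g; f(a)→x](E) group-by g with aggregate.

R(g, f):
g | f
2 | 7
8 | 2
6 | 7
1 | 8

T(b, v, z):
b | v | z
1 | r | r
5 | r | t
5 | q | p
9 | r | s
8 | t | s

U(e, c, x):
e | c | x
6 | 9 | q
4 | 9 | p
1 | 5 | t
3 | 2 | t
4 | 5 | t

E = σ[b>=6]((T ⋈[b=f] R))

σ filters on b, owned by the left side.
E' = (σ[b>=6](T) ⋈[b=f] R)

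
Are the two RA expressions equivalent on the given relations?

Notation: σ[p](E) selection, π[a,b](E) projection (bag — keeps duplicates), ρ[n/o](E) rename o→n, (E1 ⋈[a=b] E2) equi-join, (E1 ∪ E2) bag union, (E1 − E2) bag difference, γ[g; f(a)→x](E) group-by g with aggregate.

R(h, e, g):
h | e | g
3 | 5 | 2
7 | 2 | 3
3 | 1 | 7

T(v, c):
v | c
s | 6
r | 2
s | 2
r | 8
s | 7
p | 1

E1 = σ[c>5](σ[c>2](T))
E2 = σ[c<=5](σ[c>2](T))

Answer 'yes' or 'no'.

E1 stepwise |·|:
  T → 6
  σ[c>2](T) → 3
  σ[c>5](σ[c>2](T)) → 3
E2 stepwise |·|:
  T → 6
  σ[c>2](T) → 3
  σ[c<=5](σ[c>2](T)) → 0

E1 result:
v | c
r | 8
s | 6
s | 7
E2 result:
v | c
(0 rows)
Witness: ('r', 8) appears 1× in E1 but 0× in E2.

no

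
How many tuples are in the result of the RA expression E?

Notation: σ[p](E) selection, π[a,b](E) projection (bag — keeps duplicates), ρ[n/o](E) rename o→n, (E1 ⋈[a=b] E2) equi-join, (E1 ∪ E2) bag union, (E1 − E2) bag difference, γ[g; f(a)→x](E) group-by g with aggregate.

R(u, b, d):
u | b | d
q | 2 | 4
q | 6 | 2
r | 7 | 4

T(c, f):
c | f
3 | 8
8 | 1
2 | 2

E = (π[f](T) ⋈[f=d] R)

Row counts bottom-up:
  T → 3
  π[f](T) → 3
  R → 3
  (π[f](T) ⋈[f=d] R) → 1

|E| = 1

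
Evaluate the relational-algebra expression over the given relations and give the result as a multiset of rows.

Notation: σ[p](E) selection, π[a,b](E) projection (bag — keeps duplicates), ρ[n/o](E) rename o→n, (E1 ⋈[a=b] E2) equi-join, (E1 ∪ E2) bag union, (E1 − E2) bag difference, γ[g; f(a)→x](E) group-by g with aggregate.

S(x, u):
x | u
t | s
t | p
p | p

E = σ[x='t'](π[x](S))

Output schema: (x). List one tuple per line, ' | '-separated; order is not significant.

Row counts bottom-up:
  S → 3
  π[x](S) → 3
  σ[x='t'](π[x](S)) → 2

== RESULT ==
x
t
t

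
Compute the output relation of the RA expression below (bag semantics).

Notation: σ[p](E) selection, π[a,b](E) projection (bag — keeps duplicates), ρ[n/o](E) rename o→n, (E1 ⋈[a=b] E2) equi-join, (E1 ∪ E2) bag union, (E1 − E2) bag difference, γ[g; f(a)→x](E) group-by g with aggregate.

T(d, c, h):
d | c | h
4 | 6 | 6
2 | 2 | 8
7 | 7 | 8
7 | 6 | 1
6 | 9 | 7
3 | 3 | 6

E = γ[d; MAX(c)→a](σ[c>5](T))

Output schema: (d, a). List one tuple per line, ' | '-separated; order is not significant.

Row counts bottom-up:
  T → 6
  σ[c>5](T) → 4
  γ[d; MAX(c)→a](σ[c>5](T)) → 3

== RESULT ==
d | a
4 | 6
6 | 9
7 | 7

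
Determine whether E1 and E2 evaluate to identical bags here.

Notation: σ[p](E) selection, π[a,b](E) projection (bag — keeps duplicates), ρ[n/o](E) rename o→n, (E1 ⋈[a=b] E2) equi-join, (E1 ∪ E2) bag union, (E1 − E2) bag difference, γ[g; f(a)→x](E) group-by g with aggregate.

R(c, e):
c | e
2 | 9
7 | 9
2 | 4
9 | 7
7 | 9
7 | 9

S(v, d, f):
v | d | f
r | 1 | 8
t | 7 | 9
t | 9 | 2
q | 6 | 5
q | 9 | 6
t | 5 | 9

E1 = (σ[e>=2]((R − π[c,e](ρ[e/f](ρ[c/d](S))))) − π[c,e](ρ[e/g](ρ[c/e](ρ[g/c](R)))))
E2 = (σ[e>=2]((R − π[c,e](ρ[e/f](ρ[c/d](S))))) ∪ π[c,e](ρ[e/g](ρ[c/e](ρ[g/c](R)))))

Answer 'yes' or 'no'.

E1 per-node cardinality:
  R → 6
  S → 6
  ρ[c/d](S) → 6
  ρ[e/f](ρ[c/d](S)) → 6
  π[c,e](ρ[e/f](ρ[c/d](S))) → 6
  (R − π[c,e](ρ[e/f](ρ[c/d](S)))) → 5
  σ[e>=2]((R − π[c,e](ρ[e/f](ρ[c/d](S))))) → 5
  R → 6
  ρ[g/c](R) → 6
  ρ[c/e](ρ[g/c](R)) → 6
  ρ[e/g](ρ[c/e](ρ[g/c](R))) → 6
  π[c,e](ρ[e/g](ρ[c/e](ρ[g/c](R)))) → 6
  (σ[e>=2]((R − π[c,e](ρ[e/f](ρ[c/d](S))))) − π[c,e](ρ[e/g](ρ[c/e](ρ[g/c](R))))) → 3
E2 per-node cardinality:
  R → 6
  S → 6
  ρ[c/d](S) → 6
  ρ[e/f](ρ[c/d](S)) → 6
  π[c,e](ρ[e/f](ρ[c/d](S))) → 6
  (R − π[c,e](ρ[e/f](ρ[c/d](S)))) → 5
  σ[e>=2]((R − π[c,e](ρ[e/f](ρ[c/d](S))))) → 5
  R → 6
  ρ[g/c](R) → 6
  ρ[c/e](ρ[g/c](R)) → 6
  ρ[e/g](ρ[c/e](ρ[g/c](R))) → 6
  π[c,e](ρ[e/g](ρ[c/e](ρ[g/c](R)))) → 6
  (σ[e>=2]((R − π[c,e](ρ[e/f](ρ[c/d](S))))) ∪ π[c,e](ρ[e/g](ρ[c/e](ρ[g/c](R))))) → 11

E1 result:
c | e
2 | 4
2 | 9
7 | 9
E2 result:
c | e
2 | 4
2 | 9
4 | 2
7 | 9
7 | 9
7 | 9
9 | 2
9 | 7
9 | 7
9 | 7
9 | 7
Witness: (9, 2) appears 0× in E1 but 1× in E2.

no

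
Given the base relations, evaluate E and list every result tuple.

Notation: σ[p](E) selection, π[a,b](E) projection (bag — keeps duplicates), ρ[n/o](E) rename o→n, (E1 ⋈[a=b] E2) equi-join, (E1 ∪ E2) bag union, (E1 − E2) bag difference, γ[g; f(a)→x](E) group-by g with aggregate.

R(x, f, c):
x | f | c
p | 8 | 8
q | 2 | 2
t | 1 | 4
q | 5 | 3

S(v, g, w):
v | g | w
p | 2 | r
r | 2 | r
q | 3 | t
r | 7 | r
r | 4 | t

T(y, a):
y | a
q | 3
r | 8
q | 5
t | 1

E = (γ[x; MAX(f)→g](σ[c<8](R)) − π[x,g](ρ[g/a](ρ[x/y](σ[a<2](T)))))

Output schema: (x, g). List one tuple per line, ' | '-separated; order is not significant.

Per-node cardinality:
  R → 4
  σ[c<8](R) → 3
  γ[x; MAX(f)→g](σ[c<8](R)) → 2
  T → 4
  σ[a<2](T) → 1
  ρ[x/y](σ[a<2](T)) → 1
  ρ[g/a](ρ[x/y](σ[a<2](T))) → 1
  π[x,g](ρ[g/a](ρ[x/y](σ[a<2](T)))) → 1
  (γ[x; MAX(f)→g](σ[c<8](R)) − π[x,g](ρ[g/a](ρ[x/y](σ[a<2](T))))) → 1

== RESULT ==
x | g
q | 5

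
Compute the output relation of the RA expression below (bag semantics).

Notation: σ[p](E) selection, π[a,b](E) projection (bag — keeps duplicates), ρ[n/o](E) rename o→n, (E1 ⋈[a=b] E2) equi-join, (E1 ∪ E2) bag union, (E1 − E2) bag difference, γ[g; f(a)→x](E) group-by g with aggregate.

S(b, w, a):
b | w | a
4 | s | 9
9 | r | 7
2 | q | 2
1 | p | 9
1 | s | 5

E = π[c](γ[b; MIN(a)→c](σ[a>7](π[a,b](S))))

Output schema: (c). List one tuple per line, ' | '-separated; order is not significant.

Stepwise |·|:
  S → 5
  π[a,b](S) → 5
  σ[a>7](π[a,b](S)) → 2
  γ[b; MIN(a)→c](σ[a>7](π[a,b](S))) → 2
  π[c](γ[b; MIN(a)→c](σ[a>7](π[a,b](S)))) → 2

== RESULT ==
c
9
9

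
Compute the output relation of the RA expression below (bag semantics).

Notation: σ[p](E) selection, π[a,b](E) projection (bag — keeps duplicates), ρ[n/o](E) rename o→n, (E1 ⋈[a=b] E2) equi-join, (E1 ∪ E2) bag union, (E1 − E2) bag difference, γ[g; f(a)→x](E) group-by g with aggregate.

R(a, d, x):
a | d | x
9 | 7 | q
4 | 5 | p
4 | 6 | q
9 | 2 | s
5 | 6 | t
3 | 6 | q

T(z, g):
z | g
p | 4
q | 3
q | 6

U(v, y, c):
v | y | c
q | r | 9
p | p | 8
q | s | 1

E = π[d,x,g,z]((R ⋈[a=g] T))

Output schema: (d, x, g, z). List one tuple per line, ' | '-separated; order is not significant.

Subexpression sizes:
  R → 6
  T → 3
  (R ⋈[a=g] T) → 3
  π[d,x,g,z]((R ⋈[a=g] T)) → 3

== RESULT ==
d | x | g | z
5 | p | 4 | p
6 | q | 3 | q
6 | q | 4 | p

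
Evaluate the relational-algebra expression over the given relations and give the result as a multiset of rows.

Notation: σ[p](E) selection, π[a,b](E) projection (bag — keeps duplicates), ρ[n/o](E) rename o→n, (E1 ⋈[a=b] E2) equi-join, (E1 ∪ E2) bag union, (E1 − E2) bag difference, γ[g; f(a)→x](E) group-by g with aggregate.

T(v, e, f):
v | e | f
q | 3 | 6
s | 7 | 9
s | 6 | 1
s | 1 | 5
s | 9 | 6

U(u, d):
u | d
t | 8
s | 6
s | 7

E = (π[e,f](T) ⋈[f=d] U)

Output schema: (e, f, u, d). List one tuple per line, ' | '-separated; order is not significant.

Subexpression sizes:
  T → 5
  π[e,f](T) → 5
  U → 3
  (π[e,f](T) ⋈[f=d] U) → 2

== RESULT ==
e | f | u | d
3 | 6 | s | 6
9 | 6 | s | 6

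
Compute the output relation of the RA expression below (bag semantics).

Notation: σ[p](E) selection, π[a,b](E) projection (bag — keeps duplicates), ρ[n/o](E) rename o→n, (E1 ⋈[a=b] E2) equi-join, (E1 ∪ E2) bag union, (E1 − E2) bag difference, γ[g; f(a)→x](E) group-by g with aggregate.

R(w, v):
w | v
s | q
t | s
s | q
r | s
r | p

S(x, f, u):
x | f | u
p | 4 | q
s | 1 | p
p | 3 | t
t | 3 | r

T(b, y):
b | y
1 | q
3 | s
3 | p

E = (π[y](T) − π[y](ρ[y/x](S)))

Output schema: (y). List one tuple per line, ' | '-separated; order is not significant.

Row counts bottom-up:
  T → 3
  π[y](T) → 3
  S → 4
  ρ[y/x](S) → 4
  π[y](ρ[y/x](S)) → 4
  (π[y](T) − π[y](ρ[y/x](S))) → 1

== RESULT ==
y
q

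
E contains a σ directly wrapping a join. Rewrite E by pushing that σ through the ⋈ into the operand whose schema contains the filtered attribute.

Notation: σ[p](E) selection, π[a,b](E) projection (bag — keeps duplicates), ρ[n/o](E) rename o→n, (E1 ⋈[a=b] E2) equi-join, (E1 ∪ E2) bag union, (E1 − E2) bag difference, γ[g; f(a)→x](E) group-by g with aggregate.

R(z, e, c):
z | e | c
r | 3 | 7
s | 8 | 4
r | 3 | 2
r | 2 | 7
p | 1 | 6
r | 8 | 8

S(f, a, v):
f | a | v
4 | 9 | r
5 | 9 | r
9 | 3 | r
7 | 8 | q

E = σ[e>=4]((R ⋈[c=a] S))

σ filters on e, owned by the left side.
E' = (σ[e>=4](R) ⋈[c=a] S)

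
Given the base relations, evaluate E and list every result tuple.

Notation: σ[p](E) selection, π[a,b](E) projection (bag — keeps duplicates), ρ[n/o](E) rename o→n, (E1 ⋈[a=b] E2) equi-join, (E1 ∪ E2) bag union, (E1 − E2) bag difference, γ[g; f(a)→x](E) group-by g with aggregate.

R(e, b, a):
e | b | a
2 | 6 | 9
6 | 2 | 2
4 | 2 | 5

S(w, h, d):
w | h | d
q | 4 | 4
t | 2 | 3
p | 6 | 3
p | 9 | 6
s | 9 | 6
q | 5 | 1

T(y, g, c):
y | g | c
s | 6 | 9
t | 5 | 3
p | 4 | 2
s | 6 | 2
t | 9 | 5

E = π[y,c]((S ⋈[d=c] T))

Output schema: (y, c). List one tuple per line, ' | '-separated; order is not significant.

Row counts bottom-up:
  S → 6
  T → 5
  (S ⋈[d=c] T) → 2
  π[y,c]((S ⋈[d=c] T)) → 2

== RESULT ==
y | c
t | 3
t | 3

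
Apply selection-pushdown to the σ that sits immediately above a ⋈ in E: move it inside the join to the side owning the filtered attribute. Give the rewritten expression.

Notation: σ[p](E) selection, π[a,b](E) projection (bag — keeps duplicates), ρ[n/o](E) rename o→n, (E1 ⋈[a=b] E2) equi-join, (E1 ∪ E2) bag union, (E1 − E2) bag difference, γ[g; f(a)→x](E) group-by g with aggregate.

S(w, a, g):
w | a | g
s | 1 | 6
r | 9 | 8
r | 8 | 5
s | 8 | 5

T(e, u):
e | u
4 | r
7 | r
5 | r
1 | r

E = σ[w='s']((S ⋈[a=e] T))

σ filters on w, owned by the left side.
E' = (σ[w='s'](S) ⋈[a=e] T)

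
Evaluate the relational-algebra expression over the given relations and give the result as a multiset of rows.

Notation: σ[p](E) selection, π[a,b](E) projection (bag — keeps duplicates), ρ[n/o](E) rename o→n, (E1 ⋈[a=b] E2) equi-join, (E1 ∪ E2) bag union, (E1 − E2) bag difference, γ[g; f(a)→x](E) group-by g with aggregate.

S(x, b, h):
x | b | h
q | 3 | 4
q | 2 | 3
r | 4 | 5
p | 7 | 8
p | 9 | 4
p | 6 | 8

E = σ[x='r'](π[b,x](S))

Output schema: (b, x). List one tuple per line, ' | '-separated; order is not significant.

Per-node cardinality:
  S → 6
  π[b,x](S) → 6
  σ[x='r'](π[b,x](S)) → 1

== RESULT ==
b | x
4 | r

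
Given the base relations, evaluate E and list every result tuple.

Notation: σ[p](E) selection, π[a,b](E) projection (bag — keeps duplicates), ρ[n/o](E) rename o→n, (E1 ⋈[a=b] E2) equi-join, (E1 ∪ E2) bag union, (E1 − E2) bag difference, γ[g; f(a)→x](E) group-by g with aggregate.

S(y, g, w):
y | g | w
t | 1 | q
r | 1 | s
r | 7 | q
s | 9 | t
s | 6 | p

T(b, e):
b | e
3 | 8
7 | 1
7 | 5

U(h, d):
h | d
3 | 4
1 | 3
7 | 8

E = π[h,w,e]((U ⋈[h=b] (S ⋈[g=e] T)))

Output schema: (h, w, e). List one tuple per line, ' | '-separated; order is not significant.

Row counts bottom-up:
  U → 3
  S → 5
  T → 3
  (S ⋈[g=e] T) → 2
  (U ⋈[h=b] (S ⋈[g=e] T)) → 2
  π[h,w,e]((U ⋈[h=b] (S ⋈[g=e] T))) → 2

== RESULT ==
h | w | e
7 | q | 1
7 | s | 1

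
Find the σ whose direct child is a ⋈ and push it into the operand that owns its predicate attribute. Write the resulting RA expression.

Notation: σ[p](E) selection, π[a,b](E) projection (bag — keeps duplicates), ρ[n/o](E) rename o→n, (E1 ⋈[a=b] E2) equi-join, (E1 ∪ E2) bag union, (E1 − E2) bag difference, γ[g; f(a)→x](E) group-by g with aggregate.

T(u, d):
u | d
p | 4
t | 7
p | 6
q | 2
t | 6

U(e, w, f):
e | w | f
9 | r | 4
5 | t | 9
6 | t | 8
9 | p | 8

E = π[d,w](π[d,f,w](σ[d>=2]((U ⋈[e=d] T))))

σ filters on d, owned by the right side.
E' = π[d,w](π[d,f,w]((U ⋈[e=d] σ[d>=2](T))))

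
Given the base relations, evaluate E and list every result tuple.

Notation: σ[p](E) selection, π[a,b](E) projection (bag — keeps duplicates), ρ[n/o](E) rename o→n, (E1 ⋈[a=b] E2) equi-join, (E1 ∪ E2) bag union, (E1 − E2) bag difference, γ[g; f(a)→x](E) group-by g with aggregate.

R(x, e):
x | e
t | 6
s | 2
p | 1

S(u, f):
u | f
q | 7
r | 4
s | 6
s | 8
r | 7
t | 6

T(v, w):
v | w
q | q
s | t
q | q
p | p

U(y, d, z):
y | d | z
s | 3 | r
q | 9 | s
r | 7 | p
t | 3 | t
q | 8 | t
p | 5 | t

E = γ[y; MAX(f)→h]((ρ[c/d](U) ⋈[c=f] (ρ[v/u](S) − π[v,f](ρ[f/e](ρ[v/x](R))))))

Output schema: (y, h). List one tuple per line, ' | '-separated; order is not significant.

Row counts bottom-up:
  U → 6
  ρ[c/d](U) → 6
  S → 6
  ρ[v/u](S) → 6
  R → 3
  ρ[v/x](R) → 3
  ρ[f/e](ρ[v/x](R)) → 3
  π[v,f](ρ[f/e](ρ[v/x](R))) → 3
  (ρ[v/u](S) − π[v,f](ρ[f/e](ρ[v/x](R)))) → 5
  (ρ[c/d](U) ⋈[c=f] (ρ[v/u](S) − π[v,f](ρ[f/e](ρ[v/x](R))))) → 3
  γ[y; MAX(f)→h]((ρ[c/d](U) ⋈[c=f] (ρ[v/u](S) − π[v,f](ρ[f/e](ρ[v/x](R)))))) → 2

== RESULT ==
y | h
q | 8
r | 7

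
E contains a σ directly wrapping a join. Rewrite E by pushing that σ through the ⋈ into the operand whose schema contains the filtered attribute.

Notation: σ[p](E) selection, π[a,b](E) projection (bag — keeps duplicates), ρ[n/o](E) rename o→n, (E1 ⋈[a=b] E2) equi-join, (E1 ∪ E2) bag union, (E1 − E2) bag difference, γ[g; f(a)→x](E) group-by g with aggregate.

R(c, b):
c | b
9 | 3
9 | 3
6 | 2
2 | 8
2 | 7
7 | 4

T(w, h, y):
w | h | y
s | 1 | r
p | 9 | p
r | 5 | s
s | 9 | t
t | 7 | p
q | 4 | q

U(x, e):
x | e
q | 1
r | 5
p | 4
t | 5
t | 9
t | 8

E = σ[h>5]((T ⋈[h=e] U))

σ filters on h, owned by the left side.
E' = (σ[h>5](T) ⋈[h=e] U)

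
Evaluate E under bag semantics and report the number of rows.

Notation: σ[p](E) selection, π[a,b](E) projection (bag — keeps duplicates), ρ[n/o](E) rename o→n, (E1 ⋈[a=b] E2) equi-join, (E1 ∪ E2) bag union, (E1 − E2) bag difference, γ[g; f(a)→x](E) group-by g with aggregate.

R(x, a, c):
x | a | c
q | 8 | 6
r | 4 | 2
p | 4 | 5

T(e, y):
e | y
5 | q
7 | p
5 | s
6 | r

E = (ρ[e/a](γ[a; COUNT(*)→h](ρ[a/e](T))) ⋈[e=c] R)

Stepwise |·|:
  T → 4
  ρ[a/e](T) → 4
  γ[a; COUNT(*)→h](ρ[a/e](T)) → 3
  ρ[e/a](γ[a; COUNT(*)→h](ρ[a/e](T))) → 3
  R → 3
  (ρ[e/a](γ[a; COUNT(*)→h](ρ[a/e](T))) ⋈[e=c] R) → 2

|E| = 2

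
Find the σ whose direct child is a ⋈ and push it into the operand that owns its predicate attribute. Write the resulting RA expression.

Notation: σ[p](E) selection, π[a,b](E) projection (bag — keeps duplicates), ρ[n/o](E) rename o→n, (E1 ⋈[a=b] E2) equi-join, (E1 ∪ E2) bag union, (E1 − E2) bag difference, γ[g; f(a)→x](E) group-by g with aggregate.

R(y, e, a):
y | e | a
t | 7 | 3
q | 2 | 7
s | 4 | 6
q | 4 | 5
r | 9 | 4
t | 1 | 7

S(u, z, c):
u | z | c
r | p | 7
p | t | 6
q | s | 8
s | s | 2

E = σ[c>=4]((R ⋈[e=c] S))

σ filters on c, owned by the right side.
E' = (R ⋈[e=c] σ[c>=4](S))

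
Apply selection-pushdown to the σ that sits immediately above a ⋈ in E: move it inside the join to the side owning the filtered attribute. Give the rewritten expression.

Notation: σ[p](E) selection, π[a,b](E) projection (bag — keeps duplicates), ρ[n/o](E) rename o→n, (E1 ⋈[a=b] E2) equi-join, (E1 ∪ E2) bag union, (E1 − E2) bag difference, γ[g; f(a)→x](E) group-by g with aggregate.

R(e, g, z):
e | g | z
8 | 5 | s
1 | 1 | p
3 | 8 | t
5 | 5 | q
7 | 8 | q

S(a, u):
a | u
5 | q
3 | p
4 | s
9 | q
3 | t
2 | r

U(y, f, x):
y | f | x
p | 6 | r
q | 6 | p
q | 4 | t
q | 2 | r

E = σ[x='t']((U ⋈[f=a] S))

σ filters on x, owned by the left side.
E' = (σ[x='t'](U) ⋈[f=a] S)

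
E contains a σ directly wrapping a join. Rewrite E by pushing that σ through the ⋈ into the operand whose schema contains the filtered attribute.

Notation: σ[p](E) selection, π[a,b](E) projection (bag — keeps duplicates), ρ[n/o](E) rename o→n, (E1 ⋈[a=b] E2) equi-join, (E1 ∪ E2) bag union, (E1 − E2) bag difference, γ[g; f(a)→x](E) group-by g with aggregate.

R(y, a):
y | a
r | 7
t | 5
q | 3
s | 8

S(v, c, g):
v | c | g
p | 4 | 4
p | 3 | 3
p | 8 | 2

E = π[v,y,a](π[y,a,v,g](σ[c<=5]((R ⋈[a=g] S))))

σ filters on c, owned by the right side.
E' = π[v,y,a](π[y,a,v,g]((R ⋈[a=g] σ[c<=5](S))))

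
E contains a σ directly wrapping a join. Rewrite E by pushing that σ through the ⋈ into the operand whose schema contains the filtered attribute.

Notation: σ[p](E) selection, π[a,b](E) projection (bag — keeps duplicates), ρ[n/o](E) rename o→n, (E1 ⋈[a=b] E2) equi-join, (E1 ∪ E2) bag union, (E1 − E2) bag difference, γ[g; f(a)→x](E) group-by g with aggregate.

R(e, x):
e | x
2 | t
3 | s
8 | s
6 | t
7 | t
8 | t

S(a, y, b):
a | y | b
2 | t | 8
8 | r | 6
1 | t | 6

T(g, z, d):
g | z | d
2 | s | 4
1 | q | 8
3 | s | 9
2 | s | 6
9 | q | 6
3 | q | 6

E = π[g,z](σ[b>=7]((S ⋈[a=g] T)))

σ filters on b, owned by the left side.
E' = π[g,z]((σ[b>=7](S) ⋈[a=g] T))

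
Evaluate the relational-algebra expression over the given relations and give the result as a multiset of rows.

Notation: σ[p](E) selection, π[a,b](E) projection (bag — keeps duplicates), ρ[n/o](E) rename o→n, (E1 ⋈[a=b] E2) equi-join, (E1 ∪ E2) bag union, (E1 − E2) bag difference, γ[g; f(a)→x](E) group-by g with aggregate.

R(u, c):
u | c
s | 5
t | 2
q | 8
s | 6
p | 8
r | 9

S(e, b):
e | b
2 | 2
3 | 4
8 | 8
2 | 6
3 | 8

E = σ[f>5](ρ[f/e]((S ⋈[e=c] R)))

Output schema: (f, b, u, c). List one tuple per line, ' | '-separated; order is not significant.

Row counts bottom-up:
  S → 5
  R → 6
  (S ⋈[e=c] R) → 4
  ρ[f/e]((S ⋈[e=c] R)) → 4
  σ[f>5](ρ[f/e]((S ⋈[e=c] R))) → 2

== RESULT ==
f | b | u | c
8 | 8 | p | 8
8 | 8 | q | 8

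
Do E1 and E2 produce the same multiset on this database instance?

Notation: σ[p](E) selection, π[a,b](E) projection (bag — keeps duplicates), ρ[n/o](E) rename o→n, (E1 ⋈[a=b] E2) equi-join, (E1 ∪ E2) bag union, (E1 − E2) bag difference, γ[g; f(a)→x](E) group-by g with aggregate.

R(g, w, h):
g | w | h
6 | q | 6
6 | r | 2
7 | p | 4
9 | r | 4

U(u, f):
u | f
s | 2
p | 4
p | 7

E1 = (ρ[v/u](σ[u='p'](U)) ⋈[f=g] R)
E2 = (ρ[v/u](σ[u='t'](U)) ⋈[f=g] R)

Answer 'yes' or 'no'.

E1 stepwise |·|:
  U → 3
  σ[u='p'](U) → 2
  ρ[v/u](σ[u='p'](U)) → 2
  R → 4
  (ρ[v/u](σ[u='p'](U)) ⋈[f=g] R) → 1
E2 stepwise |·|:
  U → 3
  σ[u='t'](U) → 0
  ρ[v/u](σ[u='t'](U)) → 0
  R → 4
  (ρ[v/u](σ[u='t'](U)) ⋈[f=g] R) → 0

E1 result:
v | f | g | w | h
p | 7 | 7 | p | 4
E2 result:
v | f | g | w | h
(0 rows)
Witness: ('p', 7, 7, 'p', 4) appears 1× in E1 but 0× in E2.

no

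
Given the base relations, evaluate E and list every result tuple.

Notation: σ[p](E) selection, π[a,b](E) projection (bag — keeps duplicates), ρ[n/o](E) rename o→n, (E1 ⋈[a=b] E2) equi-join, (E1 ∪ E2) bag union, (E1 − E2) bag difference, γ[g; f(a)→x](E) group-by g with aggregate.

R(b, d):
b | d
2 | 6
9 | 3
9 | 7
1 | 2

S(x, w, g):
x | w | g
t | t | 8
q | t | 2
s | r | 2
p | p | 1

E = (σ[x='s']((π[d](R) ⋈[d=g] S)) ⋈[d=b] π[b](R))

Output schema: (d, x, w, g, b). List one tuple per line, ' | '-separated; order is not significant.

Stepwise |·|:
  R → 4
  π[d](R) → 4
  S → 4
  (π[d](R) ⋈[d=g] S) → 2
  σ[x='s']((π[d](R) ⋈[d=g] S)) → 1
  R → 4
  π[b](R) → 4
  (σ[x='s']((π[d](R) ⋈[d=g] S)) ⋈[d=b] π[b](R)) → 1

== RESULT ==
d | x | w | g | b
2 | s | r | 2 | 2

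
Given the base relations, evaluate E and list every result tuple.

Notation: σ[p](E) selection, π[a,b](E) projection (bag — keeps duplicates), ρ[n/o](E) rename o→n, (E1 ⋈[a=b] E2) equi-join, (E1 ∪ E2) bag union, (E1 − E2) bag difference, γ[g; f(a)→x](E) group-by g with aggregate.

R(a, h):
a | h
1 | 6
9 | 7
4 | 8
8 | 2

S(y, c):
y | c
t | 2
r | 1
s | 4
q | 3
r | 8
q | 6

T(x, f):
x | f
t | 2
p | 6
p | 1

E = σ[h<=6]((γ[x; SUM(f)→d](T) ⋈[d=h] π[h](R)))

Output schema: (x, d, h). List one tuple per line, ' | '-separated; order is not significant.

Row counts bottom-up:
  T → 3
  γ[x; SUM(f)→d](T) → 2
  R → 4
  π[h](R) → 4
  (γ[x; SUM(f)→d](T) ⋈[d=h] π[h](R)) → 2
  σ[h<=6]((γ[x; SUM(f)→d](T) ⋈[d=h] π[h](R))) → 1

== RESULT ==
x | d | h
t | 2 | 2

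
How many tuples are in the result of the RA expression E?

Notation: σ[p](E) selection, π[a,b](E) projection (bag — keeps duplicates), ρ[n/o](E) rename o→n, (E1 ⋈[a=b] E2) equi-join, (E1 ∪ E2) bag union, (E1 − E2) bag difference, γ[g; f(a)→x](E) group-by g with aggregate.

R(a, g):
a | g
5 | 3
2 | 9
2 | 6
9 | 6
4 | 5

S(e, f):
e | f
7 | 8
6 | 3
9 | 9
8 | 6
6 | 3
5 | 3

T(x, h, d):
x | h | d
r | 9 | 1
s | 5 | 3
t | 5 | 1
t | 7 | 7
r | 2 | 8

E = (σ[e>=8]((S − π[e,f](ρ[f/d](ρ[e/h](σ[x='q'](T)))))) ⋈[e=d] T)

Subexpression sizes:
  S → 6
  T → 5
  σ[x='q'](T) → 0
  ρ[e/h](σ[x='q'](T)) → 0
  ρ[f/d](ρ[e/h](σ[x='q'](T))) → 0
  π[e,f](ρ[f/d](ρ[e/h](σ[x='q'](T)))) → 0
  (S − π[e,f](ρ[f/d](ρ[e/h](σ[x='q'](T))))) → 6
  σ[e>=8]((S − π[e,f](ρ[f/d](ρ[e/h](σ[x='q'](T)))))) → 2
  T → 5
  (σ[e>=8]((S − π[e,f](ρ[f/d](ρ[e/h](σ[x='q'](T)))))) ⋈[e=d] T) → 1

|E| = 1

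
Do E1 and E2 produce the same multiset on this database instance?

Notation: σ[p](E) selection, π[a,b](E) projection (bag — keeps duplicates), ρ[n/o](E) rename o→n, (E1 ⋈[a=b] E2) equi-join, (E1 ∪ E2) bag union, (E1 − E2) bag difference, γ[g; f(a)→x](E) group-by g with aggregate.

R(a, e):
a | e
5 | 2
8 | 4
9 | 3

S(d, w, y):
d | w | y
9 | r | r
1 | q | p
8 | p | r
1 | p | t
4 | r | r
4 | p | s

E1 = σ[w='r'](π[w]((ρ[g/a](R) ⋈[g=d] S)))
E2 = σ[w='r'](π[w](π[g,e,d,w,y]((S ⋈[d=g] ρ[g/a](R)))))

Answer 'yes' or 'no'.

E1 stepwise |·|:
  R → 3
  ρ[g/a](R) → 3
  S → 6
  (ρ[g/a](R) ⋈[g=d] S) → 2
  π[w]((ρ[g/a](R) ⋈[g=d] S)) → 2
  σ[w='r'](π[w]((ρ[g/a](R) ⋈[g=d] S))) → 1
E2 stepwise |·|:
  S → 6
  R → 3
  ρ[g/a](R) → 3
  (S ⋈[d=g] ρ[g/a](R)) → 2
  π[g,e,d,w,y]((S ⋈[d=g] ρ[g/a](R))) → 2
  π[w](π[g,e,d,w,y]((S ⋈[d=g] ρ[g/a](R)))) → 2
  σ[w='r'](π[w](π[g,e,d,w,y]((S ⋈[d=g] ρ[g/a](R))))) → 1

E1 and E2 produce the same multiset:
w
r

yes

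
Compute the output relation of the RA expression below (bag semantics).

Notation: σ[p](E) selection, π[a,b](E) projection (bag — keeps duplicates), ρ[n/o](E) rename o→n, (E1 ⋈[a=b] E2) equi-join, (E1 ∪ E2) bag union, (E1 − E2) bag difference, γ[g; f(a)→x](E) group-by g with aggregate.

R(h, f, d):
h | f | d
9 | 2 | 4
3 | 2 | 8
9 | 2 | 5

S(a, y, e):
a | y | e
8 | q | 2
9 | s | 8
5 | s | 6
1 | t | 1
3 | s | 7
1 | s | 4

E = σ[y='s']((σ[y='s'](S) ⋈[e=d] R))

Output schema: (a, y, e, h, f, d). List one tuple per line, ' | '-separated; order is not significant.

Row counts bottom-up:
  S → 6
  σ[y='s'](S) → 4
  R → 3
  (σ[y='s'](S) ⋈[e=d] R) → 2
  σ[y='s']((σ[y='s'](S) ⋈[e=d] R)) → 2

== RESULT ==
a | y | e | h | f | d
1 | s | 4 | 9 | 2 | 4
9 | s | 8 | 3 | 2 | 8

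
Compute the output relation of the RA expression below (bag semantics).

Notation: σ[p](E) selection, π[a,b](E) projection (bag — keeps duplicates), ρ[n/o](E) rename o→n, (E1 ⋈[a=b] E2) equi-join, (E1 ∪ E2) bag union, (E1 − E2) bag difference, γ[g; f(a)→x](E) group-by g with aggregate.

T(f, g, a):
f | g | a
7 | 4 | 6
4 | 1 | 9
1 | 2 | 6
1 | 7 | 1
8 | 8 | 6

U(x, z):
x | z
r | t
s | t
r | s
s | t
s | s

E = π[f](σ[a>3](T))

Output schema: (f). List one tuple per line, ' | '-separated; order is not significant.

Per-node cardinality:
  T → 5
  σ[a>3](T) → 4
  π[f](σ[a>3](T)) → 4

== RESULT ==
f
1
4
7
8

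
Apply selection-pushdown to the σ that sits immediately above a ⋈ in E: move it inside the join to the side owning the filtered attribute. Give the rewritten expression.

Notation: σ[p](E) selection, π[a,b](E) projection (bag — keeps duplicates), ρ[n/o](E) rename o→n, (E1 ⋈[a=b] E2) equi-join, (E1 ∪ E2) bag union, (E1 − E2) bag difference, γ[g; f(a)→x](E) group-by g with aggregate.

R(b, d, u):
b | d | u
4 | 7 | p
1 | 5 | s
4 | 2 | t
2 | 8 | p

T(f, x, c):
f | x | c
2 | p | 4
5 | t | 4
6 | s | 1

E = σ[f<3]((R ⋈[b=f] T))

σ filters on f, owned by the right side.
E' = (R ⋈[b=f] σ[f<3](T))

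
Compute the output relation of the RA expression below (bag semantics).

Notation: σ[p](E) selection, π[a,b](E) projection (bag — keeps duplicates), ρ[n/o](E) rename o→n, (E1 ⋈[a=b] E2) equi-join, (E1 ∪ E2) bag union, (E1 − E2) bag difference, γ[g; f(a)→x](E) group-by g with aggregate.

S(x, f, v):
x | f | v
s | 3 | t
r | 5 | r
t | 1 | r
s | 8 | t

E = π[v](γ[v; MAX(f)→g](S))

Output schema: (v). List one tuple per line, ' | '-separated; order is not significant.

Row counts bottom-up:
  S → 4
  γ[v; MAX(f)→g](S) → 2
  π[v](γ[v; MAX(f)→g](S)) → 2

== RESULT ==
v
r
t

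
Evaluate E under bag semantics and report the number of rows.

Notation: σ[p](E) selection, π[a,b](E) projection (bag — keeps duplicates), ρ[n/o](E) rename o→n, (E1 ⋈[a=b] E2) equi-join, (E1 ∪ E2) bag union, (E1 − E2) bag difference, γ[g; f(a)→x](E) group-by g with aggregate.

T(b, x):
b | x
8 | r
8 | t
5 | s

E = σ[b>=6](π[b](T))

Row counts bottom-up:
  T → 3
  π[b](T) → 3
  σ[b>=6](π[b](T)) → 2

|E| = 2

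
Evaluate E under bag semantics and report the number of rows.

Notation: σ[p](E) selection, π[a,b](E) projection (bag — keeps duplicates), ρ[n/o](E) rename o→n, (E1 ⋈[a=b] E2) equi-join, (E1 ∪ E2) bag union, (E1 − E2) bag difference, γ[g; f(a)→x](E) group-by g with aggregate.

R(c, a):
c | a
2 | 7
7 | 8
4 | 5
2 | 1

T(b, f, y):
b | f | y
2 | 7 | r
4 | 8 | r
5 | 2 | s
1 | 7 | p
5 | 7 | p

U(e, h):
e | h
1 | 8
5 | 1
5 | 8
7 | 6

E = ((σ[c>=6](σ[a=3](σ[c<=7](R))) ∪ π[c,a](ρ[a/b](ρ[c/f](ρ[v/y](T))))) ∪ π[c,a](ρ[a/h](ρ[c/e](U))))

Stepwise |·|:
  R → 4
  σ[c<=7](R) → 4
  σ[a=3](σ[c<=7](R)) → 0
  σ[c>=6](σ[a=3](σ[c<=7](R))) → 0
  T → 5
  ρ[v/y](T) → 5
  ρ[c/f](ρ[v/y](T)) → 5
  ρ[a/b](ρ[c/f](ρ[v/y](T))) → 5
  π[c,a](ρ[a/b](ρ[c/f](ρ[v/y](T)))) → 5
  (σ[c>=6](σ[a=3](σ[c<=7](R))) ∪ π[c,a](ρ[a/b](ρ[c/f](ρ[v/y](T))))) → 5
  U → 4
  ρ[c/e](U) → 4
  ρ[a/h](ρ[c/e](U)) → 4
  π[c,a](ρ[a/h](ρ[c/e](U))) → 4
  ((σ[c>=6](σ[a=3](σ[c<=7](R))) ∪ π[c,a](ρ[a/b](ρ[c/f](ρ[v/y](T))))) ∪ π[c,a](ρ[a/h](ρ[c/e](U)))) → 9

|E| = 9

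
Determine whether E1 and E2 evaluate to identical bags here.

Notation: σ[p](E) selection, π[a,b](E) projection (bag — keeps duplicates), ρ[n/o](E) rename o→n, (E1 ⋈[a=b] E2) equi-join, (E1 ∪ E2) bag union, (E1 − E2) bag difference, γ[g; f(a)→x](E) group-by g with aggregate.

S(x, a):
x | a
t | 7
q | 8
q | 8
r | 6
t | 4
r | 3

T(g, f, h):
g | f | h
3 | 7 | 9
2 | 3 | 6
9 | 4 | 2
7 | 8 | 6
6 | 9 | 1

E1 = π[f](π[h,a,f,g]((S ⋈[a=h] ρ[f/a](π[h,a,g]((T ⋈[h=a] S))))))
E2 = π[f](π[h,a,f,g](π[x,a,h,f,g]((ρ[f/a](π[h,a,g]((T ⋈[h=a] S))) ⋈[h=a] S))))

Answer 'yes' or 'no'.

E1 subexpression sizes:
  S → 6
  T → 5
  S → 6
  (T ⋈[h=a] S) → 2
  π[h,a,g]((T ⋈[h=a] S)) → 2
  ρ[f/a](π[h,a,g]((T ⋈[h=a] S))) → 2
  (S ⋈[a=h] ρ[f/a](π[h,a,g]((T ⋈[h=a] S)))) → 2
  π[h,a,f,g]((S ⋈[a=h] ρ[f/a](π[h,a,g]((T ⋈[h=a] S))))) → 2
  π[f](π[h,a,f,g]((S ⋈[a=h] ρ[f/a](π[h,a,g]((T ⋈[h=a] S)))))) → 2
E2 subexpression sizes:
  T → 5
  S → 6
  (T ⋈[h=a] S) → 2
  π[h,a,g]((T ⋈[h=a] S)) → 2
  ρ[f/a](π[h,a,g]((T ⋈[h=a] S))) → 2
  S → 6
  (ρ[f/a](π[h,a,g]((T ⋈[h=a] S))) ⋈[h=a] S) → 2
  π[x,a,h,f,g]((ρ[f/a](π[h,a,g]((T ⋈[h=a] S))) ⋈[h=a] S)) → 2
  π[h,a,f,g](π[x,a,h,f,g]((ρ[f/a](π[h,a,g]((T ⋈[h=a] S))) ⋈[h=a] S))) → 2
  π[f](π[h,a,f,g](π[x,a,h,f,g]((ρ[f/a](π[h,a,g]((T ⋈[h=a] S))) ⋈[h=a] S)))) → 2

E1 and E2 produce the same multiset:
f
6
6

yes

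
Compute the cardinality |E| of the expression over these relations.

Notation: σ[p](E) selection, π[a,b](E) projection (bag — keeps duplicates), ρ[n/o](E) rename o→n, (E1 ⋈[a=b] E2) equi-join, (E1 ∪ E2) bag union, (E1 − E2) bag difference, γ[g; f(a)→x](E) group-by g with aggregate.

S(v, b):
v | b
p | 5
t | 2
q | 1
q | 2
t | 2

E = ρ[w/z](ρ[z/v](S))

Per-node cardinality:
  S → 5
  ρ[z/v](S) → 5
  ρ[w/z](ρ[z/v](S)) → 5

|E| = 5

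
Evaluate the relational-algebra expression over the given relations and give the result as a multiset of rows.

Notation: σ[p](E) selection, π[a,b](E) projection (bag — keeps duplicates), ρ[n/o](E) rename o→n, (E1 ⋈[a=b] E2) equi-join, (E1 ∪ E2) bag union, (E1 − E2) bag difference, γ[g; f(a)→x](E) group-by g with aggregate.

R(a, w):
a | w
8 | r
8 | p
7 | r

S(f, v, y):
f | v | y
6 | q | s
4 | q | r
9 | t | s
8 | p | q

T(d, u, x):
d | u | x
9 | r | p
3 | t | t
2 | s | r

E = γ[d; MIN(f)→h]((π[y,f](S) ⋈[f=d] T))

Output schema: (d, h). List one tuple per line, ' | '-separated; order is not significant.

Stepwise |·|:
  S → 4
  π[y,f](S) → 4
  T → 3
  (π[y,f](S) ⋈[f=d] T) → 1
  γ[d; MIN(f)→h]((π[y,f](S) ⋈[f=d] T)) → 1

== RESULT ==
d | h
9 | 9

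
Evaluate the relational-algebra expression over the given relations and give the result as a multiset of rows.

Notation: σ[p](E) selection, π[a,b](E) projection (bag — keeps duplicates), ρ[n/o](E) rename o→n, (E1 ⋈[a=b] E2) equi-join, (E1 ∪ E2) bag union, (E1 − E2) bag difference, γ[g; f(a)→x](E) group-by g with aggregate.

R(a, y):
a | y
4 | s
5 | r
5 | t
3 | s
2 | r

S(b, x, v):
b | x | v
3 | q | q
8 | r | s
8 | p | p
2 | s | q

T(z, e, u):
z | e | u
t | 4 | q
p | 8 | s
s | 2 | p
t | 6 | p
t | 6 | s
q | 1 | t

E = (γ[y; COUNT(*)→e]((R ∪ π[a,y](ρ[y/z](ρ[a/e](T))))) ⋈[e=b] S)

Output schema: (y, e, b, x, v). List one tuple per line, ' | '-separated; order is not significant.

Subexpression sizes:
  R → 5
  T → 6
  ρ[a/e](T) → 6
  ρ[y/z](ρ[a/e](T)) → 6
  π[a,y](ρ[y/z](ρ[a/e](T))) → 6
  (R ∪ π[a,y](ρ[y/z](ρ[a/e](T)))) → 11
  γ[y; COUNT(*)→e]((R ∪ π[a,y](ρ[y/z](ρ[a/e](T))))) → 5
  S → 4
  (γ[y; COUNT(*)→e]((R ∪ π[a,y](ρ[y/z](ρ[a/e](T))))) ⋈[e=b] S) → 2

== RESULT ==
y | e | b | x | v
r | 2 | 2 | s | q
s | 3 | 3 | q | q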